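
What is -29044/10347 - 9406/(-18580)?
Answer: -221156819/96123630 ≈ -2.3008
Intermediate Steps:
-29044/10347 - 9406/(-18580) = -29044*1/10347 - 9406*(-1/18580) = -29044/10347 + 4703/9290 = -221156819/96123630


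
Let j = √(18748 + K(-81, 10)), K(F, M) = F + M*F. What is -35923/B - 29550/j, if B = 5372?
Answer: -35923/5372 - 29550*√17857/17857 ≈ -227.82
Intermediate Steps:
K(F, M) = F + F*M
j = √17857 (j = √(18748 - 81*(1 + 10)) = √(18748 - 81*11) = √(18748 - 891) = √17857 ≈ 133.63)
-35923/B - 29550/j = -35923/5372 - 29550*√17857/17857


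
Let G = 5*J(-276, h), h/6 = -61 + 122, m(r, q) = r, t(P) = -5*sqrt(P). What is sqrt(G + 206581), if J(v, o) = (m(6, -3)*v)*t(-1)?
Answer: sqrt(206581 + 41400*I) ≈ 456.77 + 45.319*I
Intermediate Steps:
h = 366 (h = 6*(-61 + 122) = 6*61 = 366)
J(v, o) = -30*I*v (J(v, o) = (6*v)*(-5*I) = -30*I*v)
G = 41400*I (G = 5*(-30*I*(-276)) = 5*(8280*I) = 41400*I ≈ 41400.0*I)
sqrt(G + 206581) = sqrt(41400*I + 206581) = sqrt(206581 + 41400*I)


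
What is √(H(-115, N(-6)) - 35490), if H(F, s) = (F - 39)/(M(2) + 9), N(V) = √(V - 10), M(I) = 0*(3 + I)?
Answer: 2*I*√79891/3 ≈ 188.43*I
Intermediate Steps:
M(I) = 0
N(V) = √(-10 + V)
H(F, s) = -13/3 + F/9 (H(F, s) = (F - 39)/(0 + 9) = (-39 + F)/9 = (-39 + F)*(⅑) = -13/3 + F/9)
√(H(-115, N(-6)) - 35490) = √((-13/3 + (⅑)*(-115)) - 35490) = √((-13/3 - 115/9) - 35490) = √(-154/9 - 35490) = √(-319564/9) = 2*I*√79891/3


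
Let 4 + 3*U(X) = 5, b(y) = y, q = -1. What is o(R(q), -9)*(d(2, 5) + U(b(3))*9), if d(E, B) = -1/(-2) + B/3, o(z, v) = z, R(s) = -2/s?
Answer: 31/3 ≈ 10.333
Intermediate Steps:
d(E, B) = ½ + B/3 (d(E, B) = -1*(-½) + B*(⅓) = ½ + B/3)
U(X) = ⅓ (U(X) = -4/3 + (⅓)*5 = -4/3 + 5/3 = ⅓)
o(R(q), -9)*(d(2, 5) + U(b(3))*9) = (-2/(-1))*((½ + (⅓)*5) + (⅓)*9) = (-2*(-1))*((½ + 5/3) + 3) = 2*(13/6 + 3) = 2*(31/6) = 31/3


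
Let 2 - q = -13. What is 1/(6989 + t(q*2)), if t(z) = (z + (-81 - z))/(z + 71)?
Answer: 101/705808 ≈ 0.00014310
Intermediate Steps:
q = 15 (q = 2 - 1*(-13) = 2 + 13 = 15)
t(z) = -81/(71 + z)
1/(6989 + t(q*2)) = 1/(6989 - 81/(71 + 15*2)) = 1/(6989 - 81/(71 + 30)) = 1/(6989 - 81/101) = 1/(705808/101) = 101/705808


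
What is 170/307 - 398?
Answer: -122016/307 ≈ -397.45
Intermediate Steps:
170/307 - 398 = -122016/307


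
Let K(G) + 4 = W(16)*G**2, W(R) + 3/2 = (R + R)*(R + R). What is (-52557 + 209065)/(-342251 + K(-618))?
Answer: 156508/390175035 ≈ 0.00040112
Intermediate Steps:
W(R) = -3/2 + 4*R**2 (W(R) = -3/2 + (R + R)*(R + R) = -3/2 + (2*R)*(2*R) = -3/2 + 4*R**2)
K(G) = -4 + 2045*G**2/2 (K(G) = -4 + (-3/2 + 4*16**2)*G**2 = -4 + (-3/2 + 4*256)*G**2 = -4 + (-3/2 + 1024)*G**2 = -4 + 2045*G**2/2)
(-52557 + 209065)/(-342251 + K(-618)) = (-52557 + 209065)/(-342251 + (-4 + (2045/2)*(-618)**2)) = 156508/(-342251 + (-4 + (2045/2)*381924)) = 156508/(-342251 + (-4 + 390517290)) = 156508/(-342251 + 390517286) = 156508/390175035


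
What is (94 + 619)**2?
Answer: 508369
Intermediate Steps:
(94 + 619)**2 = 713**2 = 508369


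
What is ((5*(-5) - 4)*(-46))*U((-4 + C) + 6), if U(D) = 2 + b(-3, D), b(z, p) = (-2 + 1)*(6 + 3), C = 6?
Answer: -9338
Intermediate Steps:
b(z, p) = -9 (b(z, p) = -1*9 = -9)
U(D) = -7 (U(D) = 2 - 9 = -7)
((5*(-5) - 4)*(-46))*U((-4 + C) + 6) = ((5*(-5) - 4)*(-46))*(-7) = ((-25 - 4)*(-46))*(-7) = -29*(-46)*(-7) = 1334*(-7) = -9338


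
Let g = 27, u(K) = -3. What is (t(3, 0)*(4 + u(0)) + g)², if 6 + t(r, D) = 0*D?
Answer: 441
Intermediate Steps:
t(r, D) = -6 (t(r, D) = -6 + 0*D = -6 + 0 = -6)
(t(3, 0)*(4 + u(0)) + g)² = (-6*(4 - 3) + 27)² = (-6*1 + 27)² = (-6 + 27)² = 21² = 441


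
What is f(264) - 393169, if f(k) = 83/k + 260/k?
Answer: -103796273/264 ≈ -3.9317e+5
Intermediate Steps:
f(k) = 343/k
f(264) - 393169 = 343/264 - 393169 = -103796273/264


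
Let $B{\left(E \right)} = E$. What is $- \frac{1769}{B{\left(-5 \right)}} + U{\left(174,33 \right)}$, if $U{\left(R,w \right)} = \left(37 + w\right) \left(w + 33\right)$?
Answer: $\frac{24869}{5} \approx 4973.8$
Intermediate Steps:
$U{\left(R,w \right)} = \left(33 + w\right) \left(37 + w\right)$ ($U{\left(R,w \right)} = \left(37 + w\right) \left(33 + w\right) = \left(33 + w\right) \left(37 + w\right)$)
$- \frac{1769}{B{\left(-5 \right)}} + U{\left(174,33 \right)} = - \frac{1769}{-5} + \left(1221 + 33^{2} + 70 \cdot 33\right) = \left(-1769\right) \left(- \frac{1}{5}\right) + \left(1221 + 1089 + 2310\right) = \frac{1769}{5} + 4620 = \frac{24869}{5}$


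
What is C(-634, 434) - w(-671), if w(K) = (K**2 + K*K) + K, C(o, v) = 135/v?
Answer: -390517839/434 ≈ -8.9981e+5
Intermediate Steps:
w(K) = K + 2*K**2 (w(K) = (K**2 + K**2) + K = 2*K**2 + K = K + 2*K**2)
C(-634, 434) - w(-671) = 135/434 - (-671)*(1 + 2*(-671)) = 135*(1/434) - (-671)*(1 - 1342) = 135/434 - (-671)*(-1341) = 135/434 - 1*899811 = 135/434 - 899811 = -390517839/434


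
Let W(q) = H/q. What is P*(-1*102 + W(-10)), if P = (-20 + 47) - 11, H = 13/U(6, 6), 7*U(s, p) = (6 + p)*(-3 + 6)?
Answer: -73622/45 ≈ -1636.0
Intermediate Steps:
U(s, p) = 18/7 + 3*p/7 (U(s, p) = ((6 + p)*(-3 + 6))/7 = ((6 + p)*3)/7 = (18 + 3*p)/7 = 18/7 + 3*p/7)
H = 91/36 (H = 13/(18/7 + (3/7)*6) = 13/(18/7 + 18/7) = 13/(36/7) = 13*(7/36) = 91/36 ≈ 2.5278)
W(q) = 91/(36*q)
P = 16 (P = 27 - 11 = 16)
P*(-1*102 + W(-10)) = 16*(-1*102 + (91/36)/(-10)) = 16*(-102 + (91/36)*(-1/10)) = 16*(-102 - 91/360) = 16*(-36811/360) = -73622/45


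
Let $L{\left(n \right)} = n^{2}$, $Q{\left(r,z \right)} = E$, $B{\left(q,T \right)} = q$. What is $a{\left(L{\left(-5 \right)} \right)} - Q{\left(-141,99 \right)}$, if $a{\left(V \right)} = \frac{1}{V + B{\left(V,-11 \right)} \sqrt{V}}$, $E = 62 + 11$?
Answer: $- \frac{10949}{150} \approx -72.993$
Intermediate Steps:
$E = 73$
$Q{\left(r,z \right)} = 73$
$a{\left(V \right)} = \frac{1}{V + V^{\frac{3}{2}}}$ ($a{\left(V \right)} = \frac{1}{V + V \sqrt{V}} = \frac{1}{V + V^{\frac{3}{2}}}$)
$a{\left(L{\left(-5 \right)} \right)} - Q{\left(-141,99 \right)} = \frac{1}{\left(-5\right)^{2} + \left(\left(-5\right)^{2}\right)^{\frac{3}{2}}} - 73 = \frac{1}{25 + 25^{\frac{3}{2}}} - 73 = \frac{1}{25 + 125} - 73 = \frac{1}{150} - 73 = - \frac{10949}{150}$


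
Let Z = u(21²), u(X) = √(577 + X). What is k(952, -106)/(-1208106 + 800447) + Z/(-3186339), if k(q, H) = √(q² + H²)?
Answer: -2*√229385/407659 - √1018/3186339 ≈ -0.0023597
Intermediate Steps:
Z = √1018 (Z = √(577 + 21²) = √(577 + 441) = √1018 ≈ 31.906)
k(q, H) = √(H² + q²)
k(952, -106)/(-1208106 + 800447) + Z/(-3186339) = √((-106)² + 952²)/(-1208106 + 800447) + √1018/(-3186339) = √(11236 + 906304)/(-407659) + √1018*(-1/3186339) = √917540*(-1/407659) - √1018/3186339 = (2*√229385)*(-1/407659) - √1018/3186339 = -2*√229385/407659 - √1018/3186339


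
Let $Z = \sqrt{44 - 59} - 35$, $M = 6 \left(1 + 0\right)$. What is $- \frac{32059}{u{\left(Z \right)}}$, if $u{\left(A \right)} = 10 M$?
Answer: $- \frac{32059}{60} \approx -534.32$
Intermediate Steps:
$M = 6$ ($M = 6 \cdot 1 = 6$)
$Z = -35 + i \sqrt{15}$ ($Z = \sqrt{-15} - 35 = i \sqrt{15} - 35 = -35 + i \sqrt{15} \approx -35.0 + 3.873 i$)
$u{\left(A \right)} = 60$ ($u{\left(A \right)} = 10 \cdot 6 = 60$)
$- \frac{32059}{u{\left(Z \right)}} = - \frac{32059}{60}$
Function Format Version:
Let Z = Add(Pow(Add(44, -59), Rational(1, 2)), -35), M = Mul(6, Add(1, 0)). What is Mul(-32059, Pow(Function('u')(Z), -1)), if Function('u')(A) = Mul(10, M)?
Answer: Rational(-32059, 60) ≈ -534.32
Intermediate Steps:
M = 6 (M = Mul(6, 1) = 6)
Z = Add(-35, Mul(I, Pow(15, Rational(1, 2)))) (Z = Add(Pow(-15, Rational(1, 2)), -35) = Add(Mul(I, Pow(15, Rational(1, 2))), -35) = Add(-35, Mul(I, Pow(15, Rational(1, 2)))) ≈ Add(-35.000, Mul(3.8730, I)))
Function('u')(A) = 60 (Function('u')(A) = Mul(10, 6) = 60)
Mul(-32059, Pow(Function('u')(Z), -1)) = Mul(-32059, Pow(60, -1)) = Mul(-32059, Rational(1, 60)) = Rational(-32059, 60)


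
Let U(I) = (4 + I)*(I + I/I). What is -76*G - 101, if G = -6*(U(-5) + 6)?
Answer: 4459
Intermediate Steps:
U(I) = (1 + I)*(4 + I) (U(I) = (4 + I)*(I + 1) = (4 + I)*(1 + I) = (1 + I)*(4 + I))
G = -60 (G = -6*((4 + (-5)² + 5*(-5)) + 6) = -6*((4 + 25 - 25) + 6) = -6*(4 + 6) = -6*10 = -60)
-76*G - 101 = -76*(-60) - 101 = 4560 - 101 = 4459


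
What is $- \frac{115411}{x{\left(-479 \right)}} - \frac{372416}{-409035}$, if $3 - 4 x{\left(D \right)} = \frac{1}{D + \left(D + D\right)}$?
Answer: $- \frac{6166932399527}{40085430} \approx -1.5384 \cdot 10^{5}$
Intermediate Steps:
$x{\left(D \right)} = \frac{3}{4} - \frac{1}{12 D}$ ($x{\left(D \right)} = \frac{3}{4} - \frac{1}{4 \left(D + \left(D + D\right)\right)} = \frac{3}{4} - \frac{1}{4 \left(D + 2 D\right)} = \frac{3}{4} - \frac{1}{4 \cdot 3 D} = \frac{3}{4} - \frac{\frac{1}{3} \frac{1}{D}}{4} = \frac{3}{4} - \frac{1}{12 D}$)
$- \frac{115411}{x{\left(-479 \right)}} - \frac{372416}{-409035} = - \frac{115411}{\frac{1}{12} \frac{1}{-479} \left(-1 + 9 \left(-479\right)\right)} - \frac{372416}{-409035} = - \frac{115411}{\frac{1}{12} \left(- \frac{1}{479}\right) \left(-1 - 4311\right)} - - \frac{33856}{37185} = - \frac{115411}{\frac{1}{12} \left(- \frac{1}{479}\right) \left(-4312\right)} + \frac{33856}{37185} = - \frac{115411}{\frac{1078}{1437}} + \frac{33856}{37185} = \left(-115411\right) \frac{1437}{1078} + \frac{33856}{37185} = - \frac{165845607}{1078} + \frac{33856}{37185} = - \frac{6166932399527}{40085430}$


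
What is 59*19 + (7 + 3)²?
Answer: 1221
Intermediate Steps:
59*19 + (7 + 3)² = 1121 + 10² = 1121 + 100 = 1221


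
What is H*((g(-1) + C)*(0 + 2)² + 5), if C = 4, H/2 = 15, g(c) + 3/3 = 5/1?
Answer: 1110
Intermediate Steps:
g(c) = 4 (g(c) = -1 + 5/1 = -1 + 5*1 = -1 + 5 = 4)
H = 30 (H = 2*15 = 30)
H*((g(-1) + C)*(0 + 2)² + 5) = 30*((4 + 4)*(0 + 2)² + 5) = 30*(8*2² + 5) = 30*(8*4 + 5) = 30*(32 + 5) = 30*37 = 1110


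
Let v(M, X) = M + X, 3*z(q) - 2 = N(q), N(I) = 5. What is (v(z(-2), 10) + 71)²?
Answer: 62500/9 ≈ 6944.4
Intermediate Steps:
z(q) = 7/3 (z(q) = ⅔ + (⅓)*5 = ⅔ + 5/3 = 7/3)
(v(z(-2), 10) + 71)² = ((7/3 + 10) + 71)² = (37/3 + 71)² = (250/3)² = 62500/9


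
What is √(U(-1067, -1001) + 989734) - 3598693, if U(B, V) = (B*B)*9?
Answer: -3598693 + √11236135 ≈ -3.5953e+6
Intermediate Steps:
U(B, V) = 9*B² (U(B, V) = B²*9 = 9*B²)
√(U(-1067, -1001) + 989734) - 3598693 = √(9*(-1067)² + 989734) - 3598693 = √(9*1138489 + 989734) - 3598693 = √(10246401 + 989734) - 3598693 = √11236135 - 3598693 = -3598693 + √11236135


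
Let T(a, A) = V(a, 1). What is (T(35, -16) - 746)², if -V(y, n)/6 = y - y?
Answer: 556516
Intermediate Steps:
V(y, n) = 0 (V(y, n) = -6*(y - y) = -6*0 = 0)
T(a, A) = 0
(T(35, -16) - 746)² = (0 - 746)² = (-746)² = 556516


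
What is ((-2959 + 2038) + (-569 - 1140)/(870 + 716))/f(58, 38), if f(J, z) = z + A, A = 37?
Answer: -292483/23790 ≈ -12.294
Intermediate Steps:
f(J, z) = 37 + z (f(J, z) = z + 37 = 37 + z)
((-2959 + 2038) + (-569 - 1140)/(870 + 716))/f(58, 38) = ((-2959 + 2038) + (-569 - 1140)/(870 + 716))/(37 + 38) = (-921 - 1709/1586)/75 = (-921 - 1709*1/1586)*(1/75) = (-921 - 1709/1586)*(1/75) = -1462415/1586*1/75 = -292483/23790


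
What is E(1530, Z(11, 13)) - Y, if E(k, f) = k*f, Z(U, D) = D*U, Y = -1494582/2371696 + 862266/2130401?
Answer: 552736696387934043/2526331765048 ≈ 2.1879e+5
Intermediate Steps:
Y = -569513082123/2526331765048 (Y = -1494582*1/2371696 + 862266*(1/2130401) = -747291/1185848 + 862266/2130401 = -569513082123/2526331765048 ≈ -0.22543)
E(k, f) = f*k
E(1530, Z(11, 13)) - Y = (13*11)*1530 - 1*(-569513082123/2526331765048) = 143*1530 + 569513082123/2526331765048 = 218790 + 569513082123/2526331765048 = 552736696387934043/2526331765048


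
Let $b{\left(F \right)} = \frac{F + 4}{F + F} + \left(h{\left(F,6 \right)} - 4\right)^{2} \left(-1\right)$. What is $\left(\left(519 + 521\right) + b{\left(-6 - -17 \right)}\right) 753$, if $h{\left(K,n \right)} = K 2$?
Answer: $\frac{11872551}{22} \approx 5.3966 \cdot 10^{5}$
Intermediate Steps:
$h{\left(K,n \right)} = 2 K$
$b{\left(F \right)} = - \left(-4 + 2 F\right)^{2} + \frac{4 + F}{2 F}$ ($b{\left(F \right)} = \frac{F + 4}{F + F} + \left(2 F - 4\right)^{2} \left(-1\right) = \frac{4 + F}{2 F} + \left(-4 + 2 F\right)^{2} \left(-1\right) = \left(4 + F\right) \frac{1}{2 F} - \left(-4 + 2 F\right)^{2} = \frac{4 + F}{2 F} - \left(-4 + 2 F\right)^{2} = - \left(-4 + 2 F\right)^{2} + \frac{4 + F}{2 F}$)
$\left(\left(519 + 521\right) + b{\left(-6 - -17 \right)}\right) 753 = \left(\left(519 + 521\right) + \left(\frac{1}{2} - 4 \left(-2 - -11\right)^{2} + \frac{2}{-6 - -17}\right)\right) 753 = \left(1040 + \left(\frac{1}{2} - 4 \left(-2 + \left(-6 + 17\right)\right)^{2} + \frac{2}{-6 + 17}\right)\right) 753 = \left(1040 + \left(\frac{1}{2} - 4 \left(-2 + 11\right)^{2} + \frac{2}{11}\right)\right) 753 = \left(1040 + \left(\frac{1}{2} - 4 \cdot 9^{2} + 2 \cdot \frac{1}{11}\right)\right) 753 = \left(1040 + \left(\frac{1}{2} - 324 + \frac{2}{11}\right)\right) 753 = \left(1040 - \frac{7113}{22}\right) 753 = \frac{15767}{22} \cdot 753 = \frac{11872551}{22}$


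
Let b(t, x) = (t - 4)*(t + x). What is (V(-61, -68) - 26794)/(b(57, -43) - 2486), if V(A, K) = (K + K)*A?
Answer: 9249/872 ≈ 10.607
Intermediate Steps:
V(A, K) = 2*A*K (V(A, K) = (2*K)*A = 2*A*K)
b(t, x) = (-4 + t)*(t + x)
(V(-61, -68) - 26794)/(b(57, -43) - 2486) = (2*(-61)*(-68) - 26794)/((57² - 4*57 - 4*(-43) + 57*(-43)) - 2486) = (8296 - 26794)/((3249 - 228 + 172 - 2451) - 2486) = -18498/(742 - 2486) = -18498/(-1744) = -18498*(-1/1744) = 9249/872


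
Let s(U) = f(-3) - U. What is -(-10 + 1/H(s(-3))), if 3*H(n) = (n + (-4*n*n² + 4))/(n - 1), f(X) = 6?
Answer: 29054/2903 ≈ 10.008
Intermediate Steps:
s(U) = 6 - U
H(n) = (4 + n - 4*n³)/(3*(-1 + n)) (H(n) = ((n + (-4*n*n² + 4))/(n - 1))/3 = ((n + (-4*n³ + 4))/(-1 + n))/3 = ((n + (4 - 4*n³))/(-1 + n))/3 = ((4 + n - 4*n³)/(-1 + n))/3 = (4 + n - 4*n³)/(3*(-1 + n)))
-(-10 + 1/H(s(-3))) = -(-10 + 1/((4 + (6 - 1*(-3)) - 4*(6 - 1*(-3))³)/(3*(-1 + (6 - 1*(-3)))))) = -(-10 + 1/((4 + (6 + 3) - 4*(6 + 3)³)/(3*(-1 + (6 + 3))))) = -(-10 + 1/((4 + 9 - 4*9³)/(3*(-1 + 9)))) = -(-10 + 1/((⅓)*(4 + 9 - 4*729)/8)) = -(-10 + 1/((⅓)*(⅛)*(4 + 9 - 2916))) = -(-10 + 1/((⅓)*(⅛)*(-2903))) = -(-10 + 1/(-2903/24)) = -(-10 - 24/2903) = -1*(-29054/2903) = 29054/2903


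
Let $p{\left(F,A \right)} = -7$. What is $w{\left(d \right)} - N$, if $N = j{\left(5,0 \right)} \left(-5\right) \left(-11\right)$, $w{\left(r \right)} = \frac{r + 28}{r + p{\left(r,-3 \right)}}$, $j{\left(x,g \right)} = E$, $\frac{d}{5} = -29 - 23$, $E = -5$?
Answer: $\frac{73657}{267} \approx 275.87$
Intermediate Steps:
$d = -260$ ($d = 5 \left(-29 - 23\right) = 5 \left(-52\right) = -260$)
$j{\left(x,g \right)} = -5$
$w{\left(r \right)} = \frac{28 + r}{-7 + r}$ ($w{\left(r \right)} = \frac{r + 28}{r - 7} = \frac{28 + r}{-7 + r}$)
$N = -275$ ($N = \left(-5\right) \left(-5\right) \left(-11\right) = 25 \left(-11\right) = -275$)
$w{\left(d \right)} - N = \frac{28 - 260}{-7 - 260} - -275 = \frac{1}{-267} \left(-232\right) + 275 = \left(- \frac{1}{267}\right) \left(-232\right) + 275 = \frac{232}{267} + 275 = \frac{73657}{267}$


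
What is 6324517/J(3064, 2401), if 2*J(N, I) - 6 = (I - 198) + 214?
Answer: 12649034/2423 ≈ 5220.4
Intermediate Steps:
J(N, I) = 11 + I/2 (J(N, I) = 3 + ((I - 198) + 214)/2 = 3 + ((-198 + I) + 214)/2 = 3 + (16 + I)/2 = 3 + (8 + I/2) = 11 + I/2)
6324517/J(3064, 2401) = 6324517/(11 + (½)*2401) = 6324517/(11 + 2401/2) = 6324517/(2423/2) = 6324517*(2/2423) = 12649034/2423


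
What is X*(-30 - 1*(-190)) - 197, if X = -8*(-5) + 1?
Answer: 6363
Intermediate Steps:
X = 41 (X = 40 + 1 = 41)
X*(-30 - 1*(-190)) - 197 = 41*(-30 - 1*(-190)) - 197 = 41*(-30 + 190) - 197 = 41*160 - 197 = 6560 - 197 = 6363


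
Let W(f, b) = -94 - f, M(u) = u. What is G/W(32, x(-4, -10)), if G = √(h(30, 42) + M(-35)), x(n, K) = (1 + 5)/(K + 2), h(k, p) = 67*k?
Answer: -5*√79/126 ≈ -0.35271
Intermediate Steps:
x(n, K) = 6/(2 + K)
G = 5*√79 (G = √(67*30 - 35) = √(2010 - 35) = √1975 = 5*√79 ≈ 44.441)
G/W(32, x(-4, -10)) = (5*√79)/(-94 - 1*32) = (5*√79)/(-94 - 32) = (5*√79)/(-126) = (5*√79)*(-1/126) = -5*√79/126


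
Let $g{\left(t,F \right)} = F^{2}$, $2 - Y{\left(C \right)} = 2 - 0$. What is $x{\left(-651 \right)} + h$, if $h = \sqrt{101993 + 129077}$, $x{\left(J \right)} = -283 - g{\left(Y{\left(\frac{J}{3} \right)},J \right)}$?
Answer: $-424084 + \sqrt{231070} \approx -4.236 \cdot 10^{5}$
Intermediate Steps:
$Y{\left(C \right)} = 0$ ($Y{\left(C \right)} = 2 - \left(2 - 0\right) = 2 - \left(2 + 0\right) = 2 - 2 = 0$)
$x{\left(J \right)} = -283 - J^{2}$
$h = \sqrt{231070} \approx 480.7$
$x{\left(-651 \right)} + h = \left(-283 - \left(-651\right)^{2}\right) + \sqrt{231070} = \left(-283 - 423801\right) + \sqrt{231070} = -424084 + \sqrt{231070}$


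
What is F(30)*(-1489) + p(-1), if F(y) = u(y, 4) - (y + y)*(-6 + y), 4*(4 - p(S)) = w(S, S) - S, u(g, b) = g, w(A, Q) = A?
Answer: 2099494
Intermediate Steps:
p(S) = 4 (p(S) = 4 - (S - S)/4 = 4 - ¼*0 = 4 + 0 = 4)
F(y) = y - 2*y*(-6 + y) (F(y) = y - (y + y)*(-6 + y) = y - 2*y*(-6 + y))
F(30)*(-1489) + p(-1) = (30*(13 - 2*30))*(-1489) + 4 = (30*(13 - 60))*(-1489) + 4 = (30*(-47))*(-1489) + 4 = -1410*(-1489) + 4 = 2099490 + 4 = 2099494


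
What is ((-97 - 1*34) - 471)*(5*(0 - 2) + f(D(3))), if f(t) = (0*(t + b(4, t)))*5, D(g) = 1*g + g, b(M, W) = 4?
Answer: 6020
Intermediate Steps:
D(g) = 2*g (D(g) = g + g = 2*g)
f(t) = 0 (f(t) = (0*(t + 4))*5 = (0*(4 + t))*5 = 0*5 = 0)
((-97 - 1*34) - 471)*(5*(0 - 2) + f(D(3))) = ((-97 - 1*34) - 471)*(5*(0 - 2) + 0) = ((-97 - 34) - 471)*(5*(-2) + 0) = (-131 - 471)*(-10 + 0) = -602*(-10) = 6020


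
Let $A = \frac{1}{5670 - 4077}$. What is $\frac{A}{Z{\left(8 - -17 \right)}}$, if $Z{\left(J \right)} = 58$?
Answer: $\frac{1}{92394} \approx 1.0823 \cdot 10^{-5}$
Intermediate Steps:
$A = \frac{1}{1593} \approx 0.00062775$
$\frac{A}{Z{\left(8 - -17 \right)}} = \frac{1}{1593 \cdot 58} = \frac{1}{1593} \cdot \frac{1}{58} = \frac{1}{92394}$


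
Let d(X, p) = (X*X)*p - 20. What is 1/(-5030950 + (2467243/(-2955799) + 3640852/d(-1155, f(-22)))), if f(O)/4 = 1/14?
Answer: -563271836435/2833787534869475171 ≈ -1.9877e-7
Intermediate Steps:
f(O) = 2/7 (f(O) = 4/14 = 4*(1/14) = 2/7)
d(X, p) = -20 + p*X² (d(X, p) = X²*p - 20 = p*X² - 20 = -20 + p*X²)
1/(-5030950 + (2467243/(-2955799) + 3640852/d(-1155, f(-22)))) = 1/(-5030950 + (2467243/(-2955799) + 3640852/(-20 + (2/7)*(-1155)²))) = 1/(-5030950 + (2467243*(-1/2955799) + 3640852/(-20 + (2/7)*1334025))) = 1/(-5030950 + (-2467243/2955799 + 3640852/(-20 + 381150))) = 1/(-5030950 + (-2467243/2955799 + 3640852/381130)) = 1/(-5030950 + (-2467243/2955799 + 3640852*(1/381130))) = 1/(-5030950 + (-2467243/2955799 + 1820426/190565)) = 1/(-5030950 + 4910643188079/563271836435) = 1/(-2833787534869475171/563271836435) = -563271836435/2833787534869475171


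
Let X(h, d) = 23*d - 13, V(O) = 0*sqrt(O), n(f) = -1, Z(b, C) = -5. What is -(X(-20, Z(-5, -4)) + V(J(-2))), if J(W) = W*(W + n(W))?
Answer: 128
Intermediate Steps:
J(W) = W*(-1 + W) (J(W) = W*(W - 1) = W*(-1 + W))
V(O) = 0
X(h, d) = -13 + 23*d
-(X(-20, Z(-5, -4)) + V(J(-2))) = -((-13 + 23*(-5)) + 0) = -((-13 - 115) + 0) = -(-128 + 0) = -1*(-128) = 128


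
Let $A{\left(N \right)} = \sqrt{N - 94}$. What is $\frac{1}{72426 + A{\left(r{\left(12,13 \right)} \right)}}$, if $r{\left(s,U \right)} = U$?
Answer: $\frac{24142}{1748508519} - \frac{i}{582836173} \approx 1.3807 \cdot 10^{-5} - 1.7157 \cdot 10^{-9} i$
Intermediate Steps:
$A{\left(N \right)} = \sqrt{-94 + N}$
$\frac{1}{72426 + A{\left(r{\left(12,13 \right)} \right)}} = \frac{1}{72426 + \sqrt{-94 + 13}} = \frac{1}{72426 + \sqrt{-81}} = \frac{1}{72426 + 9 i} = \frac{72426 - 9 i}{5245525557}$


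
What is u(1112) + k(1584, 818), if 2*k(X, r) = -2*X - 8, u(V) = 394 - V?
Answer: -2306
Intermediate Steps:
k(X, r) = -4 - X (k(X, r) = (-2*X - 8)/2 = (-8 - 2*X)/2 = -4 - X)
u(1112) + k(1584, 818) = (394 - 1*1112) + (-4 - 1*1584) = (394 - 1112) + (-4 - 1584) = -718 - 1588 = -2306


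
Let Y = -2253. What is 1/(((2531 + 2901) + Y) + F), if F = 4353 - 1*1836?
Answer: 1/5696 ≈ 0.00017556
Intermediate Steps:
F = 2517 (F = 4353 - 1836 = 2517)
1/(((2531 + 2901) + Y) + F) = 1/(((2531 + 2901) - 2253) + 2517) = 1/((5432 - 2253) + 2517) = 1/(3179 + 2517) = 1/5696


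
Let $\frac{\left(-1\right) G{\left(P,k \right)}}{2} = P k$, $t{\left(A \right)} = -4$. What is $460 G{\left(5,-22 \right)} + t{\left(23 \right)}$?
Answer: $101196$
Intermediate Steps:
$G{\left(P,k \right)} = - 2 P k$
$460 G{\left(5,-22 \right)} + t{\left(23 \right)} = 460 \left(\left(-2\right) 5 \left(-22\right)\right) - 4 = 460 \cdot 220 - 4 = 101200 - 4 = 101196$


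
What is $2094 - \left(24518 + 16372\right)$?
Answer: $-38796$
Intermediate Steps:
$2094 - \left(24518 + 16372\right) = 2094 - 40890 = -38796$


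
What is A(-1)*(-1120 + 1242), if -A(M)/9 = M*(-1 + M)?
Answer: -2196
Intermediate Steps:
A(M) = -9*M*(-1 + M)
A(-1)*(-1120 + 1242) = (9*(-1)*(1 - 1*(-1)))*(-1120 + 1242) = (9*(-1)*(1 + 1))*122 = (9*(-1)*2)*122 = -18*122 = -2196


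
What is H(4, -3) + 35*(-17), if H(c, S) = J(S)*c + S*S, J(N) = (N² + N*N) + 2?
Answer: -506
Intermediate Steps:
J(N) = 2 + 2*N² (J(N) = (N² + N²) + 2 = 2*N² + 2 = 2 + 2*N²)
H(c, S) = S² + c*(2 + 2*S²) (H(c, S) = (2 + 2*S²)*c + S*S = c*(2 + 2*S²) + S² = S² + c*(2 + 2*S²))
H(4, -3) + 35*(-17) = ((-3)² + 2*4*(1 + (-3)²)) + 35*(-17) = (9 + 2*4*(1 + 9)) - 595 = (9 + 2*4*10) - 595 = (9 + 80) - 595 = 89 - 595 = -506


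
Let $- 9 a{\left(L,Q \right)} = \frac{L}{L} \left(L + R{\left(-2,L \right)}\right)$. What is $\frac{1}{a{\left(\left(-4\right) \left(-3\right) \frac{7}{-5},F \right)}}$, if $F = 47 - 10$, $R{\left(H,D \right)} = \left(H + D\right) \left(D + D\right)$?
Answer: $- \frac{25}{1708} \approx -0.014637$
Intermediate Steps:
$R{\left(H,D \right)} = 2 D \left(D + H\right)$ ($R{\left(H,D \right)} = \left(D + H\right) 2 D = 2 D \left(D + H\right)$)
$F = 37$ ($F = 47 - 10 = 37$)
$a{\left(L,Q \right)} = - \frac{L}{9} - \frac{2 L \left(-2 + L\right)}{9}$ ($a{\left(L,Q \right)} = - \frac{\frac{L}{L} \left(L + 2 L \left(L - 2\right)\right)}{9} = - \frac{1 \left(L + 2 L \left(-2 + L\right)\right)}{9} = - \frac{L + 2 L \left(-2 + L\right)}{9} = - \frac{L}{9} - \frac{2 L \left(-2 + L\right)}{9}$)
$\frac{1}{a{\left(\left(-4\right) \left(-3\right) \frac{7}{-5},F \right)}} = \frac{1}{\frac{1}{9} \left(-4\right) \left(-3\right) \frac{7}{-5} \left(3 - 2 \left(-4\right) \left(-3\right) \frac{7}{-5}\right)} = \frac{1}{\frac{1}{9} \cdot 12 \cdot 7 \left(- \frac{1}{5}\right) \left(3 - 2 \cdot 12 \cdot 7 \left(- \frac{1}{5}\right)\right)} = \frac{1}{\frac{1}{9} \cdot 12 \left(- \frac{7}{5}\right) \left(3 - 2 \cdot 12 \left(- \frac{7}{5}\right)\right)} = \frac{1}{\frac{1}{9} \left(- \frac{84}{5}\right) \left(3 - - \frac{168}{5}\right)} = \frac{1}{\frac{1}{9} \left(- \frac{84}{5}\right) \left(3 + \frac{168}{5}\right)} = \frac{1}{\frac{1}{9} \left(- \frac{84}{5}\right) \frac{183}{5}} = \frac{1}{- \frac{1708}{25}} = - \frac{25}{1708}$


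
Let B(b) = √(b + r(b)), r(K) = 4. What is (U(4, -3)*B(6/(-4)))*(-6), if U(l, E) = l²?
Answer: -48*√10 ≈ -151.79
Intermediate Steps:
B(b) = √(4 + b) (B(b) = √(b + 4) = √(4 + b))
(U(4, -3)*B(6/(-4)))*(-6) = (4²*√(4 + 6/(-4)))*(-6) = (16*√(4 + 6*(-¼)))*(-6) = (16*√(4 - 3/2))*(-6) = (16*√(5/2))*(-6) = (16*(√10/2))*(-6) = (8*√10)*(-6) = -48*√10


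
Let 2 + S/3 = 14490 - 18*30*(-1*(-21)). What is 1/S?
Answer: 1/9444 ≈ 0.00010589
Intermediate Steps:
S = 9444 (S = -6 + 3*(14490 - 18*30*(-1*(-21))) = -6 + 3*(14490 - 540*21) = -6 + 3*(14490 - 1*11340) = -6 + 3*(14490 - 11340) = -6 + 3*3150 = -6 + 9450 = 9444)
1/S = 1/9444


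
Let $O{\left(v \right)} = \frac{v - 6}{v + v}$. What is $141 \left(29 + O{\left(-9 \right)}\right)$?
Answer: $\frac{8413}{2} \approx 4206.5$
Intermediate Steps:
$O{\left(v \right)} = \frac{-6 + v}{2 v}$
$141 \left(29 + O{\left(-9 \right)}\right) = 141 \left(29 + \frac{-6 - 9}{2 \left(-9\right)}\right) = 141 \left(29 + \frac{1}{2} \left(- \frac{1}{9}\right) \left(-15\right)\right) = 141 \left(29 + \frac{5}{6}\right) = 141 \cdot \frac{179}{6} = \frac{8413}{2}$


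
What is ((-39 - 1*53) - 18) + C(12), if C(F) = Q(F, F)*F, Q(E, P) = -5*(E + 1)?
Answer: -890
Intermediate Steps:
Q(E, P) = -5 - 5*E (Q(E, P) = -5*(1 + E) = -5 - 5*E)
C(F) = F*(-5 - 5*F) (C(F) = (-5 - 5*F)*F = F*(-5 - 5*F))
((-39 - 1*53) - 18) + C(12) = ((-39 - 1*53) - 18) - 5*12*(1 + 12) = ((-39 - 53) - 18) - 5*12*13 = (-92 - 18) - 780 = -110 - 780 = -890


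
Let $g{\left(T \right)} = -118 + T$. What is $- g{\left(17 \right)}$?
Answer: $101$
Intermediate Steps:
$- g{\left(17 \right)} = - (-118 + 17) = \left(-1\right) \left(-101\right) = 101$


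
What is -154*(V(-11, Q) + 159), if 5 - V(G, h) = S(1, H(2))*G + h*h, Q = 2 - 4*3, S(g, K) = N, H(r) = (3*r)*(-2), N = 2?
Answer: -13244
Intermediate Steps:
H(r) = -6*r
S(g, K) = 2
Q = -10 (Q = 2 - 12 = -10)
V(G, h) = 5 - h² - 2*G (V(G, h) = 5 - (2*G + h*h) = 5 - (2*G + h²) = 5 - (h² + 2*G) = 5 + (-h² - 2*G) = 5 - h² - 2*G)
-154*(V(-11, Q) + 159) = -154*((5 - 1*(-10)² - 2*(-11)) + 159) = -154*((5 - 1*100 + 22) + 159) = -154*((5 - 100 + 22) + 159) = -154*(-73 + 159) = -154*86 = -13244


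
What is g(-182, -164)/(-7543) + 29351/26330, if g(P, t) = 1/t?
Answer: 18154369791/16285789580 ≈ 1.1147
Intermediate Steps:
g(-182, -164)/(-7543) + 29351/26330 = 1/(-164*(-7543)) + 29351/26330 = -1/164*(-1/7543) + 29351*(1/26330) = 1/1237052 + 29351/26330 = 18154369791/16285789580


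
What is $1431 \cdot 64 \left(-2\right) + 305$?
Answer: $-182863$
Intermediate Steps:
$1431 \cdot 64 \left(-2\right) + 305 = 1431 \left(-128\right) + 305 = -183168 + 305 = -182863$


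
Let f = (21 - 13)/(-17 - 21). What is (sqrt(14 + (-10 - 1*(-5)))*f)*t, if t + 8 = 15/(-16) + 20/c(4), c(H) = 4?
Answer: 189/76 ≈ 2.4868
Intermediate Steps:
t = -63/16 (t = -8 + (15/(-16) + 20/4) = -8 + (15*(-1/16) + 20*(1/4)) = -8 + (-15/16 + 5) = -8 + 65/16 = -63/16 ≈ -3.9375)
f = -4/19 (f = 8/(-38) = 8*(-1/38) = -4/19 ≈ -0.21053)
(sqrt(14 + (-10 - 1*(-5)))*f)*t = (sqrt(14 + (-10 - 1*(-5)))*(-4/19))*(-63/16) = (sqrt(14 + (-10 + 5))*(-4/19))*(-63/16) = (sqrt(14 - 5)*(-4/19))*(-63/16) = (sqrt(9)*(-4/19))*(-63/16) = (3*(-4/19))*(-63/16) = -12/19*(-63/16) = 189/76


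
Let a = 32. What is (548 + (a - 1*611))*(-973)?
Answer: 30163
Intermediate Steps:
(548 + (a - 1*611))*(-973) = (548 + (32 - 1*611))*(-973) = (548 + (32 - 611))*(-973) = (548 - 579)*(-973) = -31*(-973) = 30163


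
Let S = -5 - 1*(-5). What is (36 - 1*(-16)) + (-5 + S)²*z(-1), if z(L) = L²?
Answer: 77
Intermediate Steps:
S = 0 (S = -5 + 5 = 0)
(36 - 1*(-16)) + (-5 + S)²*z(-1) = (36 - 1*(-16)) + (-5 + 0)²*(-1)² = (36 + 16) + (-5)²*1 = 52 + 25*1 = 52 + 25 = 77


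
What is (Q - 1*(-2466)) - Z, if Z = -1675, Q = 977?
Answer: 5118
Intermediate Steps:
(Q - 1*(-2466)) - Z = (977 - 1*(-2466)) - 1*(-1675) = (977 + 2466) + 1675 = 3443 + 1675 = 5118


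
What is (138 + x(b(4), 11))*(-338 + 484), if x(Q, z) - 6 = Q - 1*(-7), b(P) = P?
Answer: 22630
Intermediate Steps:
x(Q, z) = 13 + Q (x(Q, z) = 6 + (Q - 1*(-7)) = 6 + (Q + 7) = 6 + (7 + Q) = 13 + Q)
(138 + x(b(4), 11))*(-338 + 484) = (138 + (13 + 4))*(-338 + 484) = (138 + 17)*146 = 155*146 = 22630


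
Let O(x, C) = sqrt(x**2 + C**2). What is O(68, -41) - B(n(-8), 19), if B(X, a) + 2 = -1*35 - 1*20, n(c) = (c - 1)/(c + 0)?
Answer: 57 + sqrt(6305) ≈ 136.40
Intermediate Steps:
n(c) = (-1 + c)/c
O(x, C) = sqrt(C**2 + x**2)
B(X, a) = -57 (B(X, a) = -2 + (-1*35 - 1*20) = -2 + (-35 - 20) = -2 - 55 = -57)
O(68, -41) - B(n(-8), 19) = sqrt((-41)**2 + 68**2) - 1*(-57) = sqrt(1681 + 4624) + 57 = sqrt(6305) + 57 = 57 + sqrt(6305)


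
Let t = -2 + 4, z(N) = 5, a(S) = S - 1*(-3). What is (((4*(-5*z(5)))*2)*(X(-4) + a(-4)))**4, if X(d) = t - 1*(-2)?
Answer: 129600000000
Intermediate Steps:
a(S) = 3 + S (a(S) = S + 3 = 3 + S)
t = 2
X(d) = 4 (X(d) = 2 - 1*(-2) = 2 + 2 = 4)
(((4*(-5*z(5)))*2)*(X(-4) + a(-4)))**4 = (((4*(-5*5))*2)*(4 + (3 - 4)))**4 = (((4*(-25))*2)*(4 - 1))**4 = (-100*2*3)**4 = (-200*3)**4 = (-600)**4 = 129600000000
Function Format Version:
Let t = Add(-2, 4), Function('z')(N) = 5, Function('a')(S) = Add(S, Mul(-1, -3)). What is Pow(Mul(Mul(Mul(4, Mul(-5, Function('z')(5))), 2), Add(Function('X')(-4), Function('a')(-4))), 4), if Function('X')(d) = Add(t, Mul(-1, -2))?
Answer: 129600000000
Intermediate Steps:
Function('a')(S) = Add(3, S) (Function('a')(S) = Add(S, 3) = Add(3, S))
t = 2
Function('X')(d) = 4 (Function('X')(d) = Add(2, Mul(-1, -2)) = Add(2, 2) = 4)
Pow(Mul(Mul(Mul(4, Mul(-5, Function('z')(5))), 2), Add(Function('X')(-4), Function('a')(-4))), 4) = Pow(Mul(Mul(Mul(4, Mul(-5, 5)), 2), Add(4, Add(3, -4))), 4) = Pow(Mul(Mul(Mul(4, -25), 2), Add(4, -1)), 4) = Pow(Mul(Mul(-100, 2), 3), 4) = Pow(Mul(-200, 3), 4) = Pow(-600, 4) = 129600000000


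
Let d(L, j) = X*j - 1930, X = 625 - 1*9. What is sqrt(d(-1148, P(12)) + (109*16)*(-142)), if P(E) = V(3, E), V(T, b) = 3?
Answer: I*sqrt(247730) ≈ 497.72*I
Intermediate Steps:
X = 616 (X = 625 - 9 = 616)
P(E) = 3
d(L, j) = -1930 + 616*j (d(L, j) = 616*j - 1930 = -1930 + 616*j)
sqrt(d(-1148, P(12)) + (109*16)*(-142)) = sqrt((-1930 + 616*3) + (109*16)*(-142)) = sqrt((-1930 + 1848) + 1744*(-142)) = sqrt(-82 - 247648) = sqrt(-247730) = I*sqrt(247730)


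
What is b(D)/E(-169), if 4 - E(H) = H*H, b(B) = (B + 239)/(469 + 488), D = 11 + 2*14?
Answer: -278/27329049 ≈ -1.0172e-5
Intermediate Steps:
D = 39 (D = 11 + 28 = 39)
b(B) = 239/957 + B/957 (b(B) = (239 + B)/957 = (239 + B)*(1/957) = 239/957 + B/957)
E(H) = 4 - H**2 (E(H) = 4 - H*H = 4 - H**2)
b(D)/E(-169) = (239/957 + (1/957)*39)/(4 - 1*(-169)**2) = (239/957 + 13/319)/(4 - 1*28561) = 278/(957*(4 - 28561)) = (278/957)/(-28557) = (278/957)*(-1/28557) = -278/27329049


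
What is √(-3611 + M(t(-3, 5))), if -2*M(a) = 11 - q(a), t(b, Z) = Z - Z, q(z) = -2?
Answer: I*√14470/2 ≈ 60.146*I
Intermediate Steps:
t(b, Z) = 0
M(a) = -13/2 (M(a) = -(11 - 1*(-2))/2 = -(11 + 2)/2 = -½*13 = -13/2)
√(-3611 + M(t(-3, 5))) = √(-3611 - 13/2) = √(-7235/2) = I*√14470/2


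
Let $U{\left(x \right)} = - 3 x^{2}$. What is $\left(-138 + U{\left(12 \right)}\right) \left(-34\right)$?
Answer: $19380$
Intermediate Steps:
$\left(-138 + U{\left(12 \right)}\right) \left(-34\right) = \left(-138 - 3 \cdot 12^{2}\right) \left(-34\right) = \left(-138 - 432\right) \left(-34\right) = \left(-570\right) \left(-34\right) = 19380$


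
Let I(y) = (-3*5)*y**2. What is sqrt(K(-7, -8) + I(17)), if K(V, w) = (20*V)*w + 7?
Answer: 2*I*sqrt(802) ≈ 56.639*I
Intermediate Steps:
I(y) = -15*y**2
K(V, w) = 7 + 20*V*w (K(V, w) = 20*V*w + 7 = 7 + 20*V*w)
sqrt(K(-7, -8) + I(17)) = sqrt((7 + 20*(-7)*(-8)) - 15*17**2) = sqrt((7 + 1120) - 15*289) = sqrt(1127 - 4335) = sqrt(-3208) = 2*I*sqrt(802)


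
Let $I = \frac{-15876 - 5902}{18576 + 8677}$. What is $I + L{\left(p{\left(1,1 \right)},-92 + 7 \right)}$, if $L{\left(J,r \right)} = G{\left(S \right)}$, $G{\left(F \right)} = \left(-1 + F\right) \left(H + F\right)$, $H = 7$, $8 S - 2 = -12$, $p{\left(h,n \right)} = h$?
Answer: $- \frac{5989819}{436048} \approx -13.737$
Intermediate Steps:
$S = - \frac{5}{4}$ ($S = \frac{1}{4} + \frac{1}{8} \left(-12\right) = \frac{1}{4} - \frac{3}{2} = - \frac{5}{4} \approx -1.25$)
$G{\left(F \right)} = \left(-1 + F\right) \left(7 + F\right)$
$L{\left(J,r \right)} = - \frac{207}{16}$ ($L{\left(J,r \right)} = -7 + \left(- \frac{5}{4}\right)^{2} + 6 \left(- \frac{5}{4}\right) = -7 + \frac{25}{16} - \frac{15}{2} = - \frac{207}{16}$)
$I = - \frac{21778}{27253} \approx -0.7991$
$I + L{\left(p{\left(1,1 \right)},-92 + 7 \right)} = - \frac{21778}{27253} - \frac{207}{16} = - \frac{5989819}{436048}$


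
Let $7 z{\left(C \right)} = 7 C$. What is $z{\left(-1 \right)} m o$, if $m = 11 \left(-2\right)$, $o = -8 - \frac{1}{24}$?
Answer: $- \frac{2123}{12} \approx -176.92$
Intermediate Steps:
$o = - \frac{193}{24}$ ($o = -8 - \frac{1}{24} = - \frac{193}{24} \approx -8.0417$)
$z{\left(C \right)} = C$ ($z{\left(C \right)} = \frac{7 C}{7} = C$)
$m = -22$
$z{\left(-1 \right)} m o = \left(-1\right) \left(-22\right) \left(- \frac{193}{24}\right) = 22 \left(- \frac{193}{24}\right) = - \frac{2123}{12}$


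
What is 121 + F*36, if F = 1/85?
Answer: 10321/85 ≈ 121.42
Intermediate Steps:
F = 1/85 ≈ 0.011765
121 + F*36 = 121 + (1/85)*36 = 121 + 36/85 = 10321/85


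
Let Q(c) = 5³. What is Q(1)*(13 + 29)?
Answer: 5250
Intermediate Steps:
Q(c) = 125
Q(1)*(13 + 29) = 125*(13 + 29) = 125*42 = 5250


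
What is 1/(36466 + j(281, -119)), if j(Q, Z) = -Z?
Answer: 1/36585 ≈ 2.7334e-5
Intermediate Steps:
1/(36466 + j(281, -119)) = 1/(36466 - 1*(-119)) = 1/(36466 + 119) = 1/36585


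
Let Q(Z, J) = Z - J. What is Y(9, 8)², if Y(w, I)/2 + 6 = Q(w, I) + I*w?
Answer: 17956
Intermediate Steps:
Y(w, I) = -12 - 2*I + 2*w + 2*I*w (Y(w, I) = -12 + 2*((w - I) + I*w) = -12 + 2*(w - I + I*w) = -12 + (-2*I + 2*w + 2*I*w) = -12 - 2*I + 2*w + 2*I*w)
Y(9, 8)² = (-12 - 2*8 + 2*9 + 2*8*9)² = (-12 - 16 + 18 + 144)² = 134² = 17956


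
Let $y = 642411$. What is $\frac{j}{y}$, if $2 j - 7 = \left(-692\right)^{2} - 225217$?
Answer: $\frac{126827}{642411} \approx 0.19742$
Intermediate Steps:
$j = 126827$ ($j = \frac{7}{2} + \frac{\left(-692\right)^{2} - 225217}{2} = \frac{7}{2} + \frac{478864 - 225217}{2} = \frac{7}{2} + \frac{1}{2} \cdot 253647 = \frac{7}{2} + \frac{253647}{2} = 126827$)
$\frac{j}{y} = \frac{126827}{642411}$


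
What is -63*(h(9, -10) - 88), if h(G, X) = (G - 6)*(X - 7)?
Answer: 8757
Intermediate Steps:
h(G, X) = (-7 + X)*(-6 + G) (h(G, X) = (-6 + G)*(-7 + X) = (-7 + X)*(-6 + G))
-63*(h(9, -10) - 88) = -63*((42 - 7*9 - 6*(-10) + 9*(-10)) - 88) = -63*((42 - 63 + 60 - 90) - 88) = -63*(-51 - 88) = -63*(-139) = 8757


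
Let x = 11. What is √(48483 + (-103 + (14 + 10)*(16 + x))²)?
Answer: 2*√86377 ≈ 587.80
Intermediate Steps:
√(48483 + (-103 + (14 + 10)*(16 + x))²) = √(48483 + (-103 + (14 + 10)*(16 + 11))²) = √(48483 + (-103 + 24*27)²) = √(48483 + (-103 + 648)²) = √(48483 + 545²) = √(48483 + 297025) = √345508 = 2*√86377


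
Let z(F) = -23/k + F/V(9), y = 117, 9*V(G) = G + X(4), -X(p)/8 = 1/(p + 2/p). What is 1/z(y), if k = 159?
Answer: 795/115796 ≈ 0.0068655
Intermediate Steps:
X(p) = -8/(p + 2/p)
V(G) = -16/81 + G/9 (V(G) = (G - 8*4/(2 + 4²))/9 = (G - 8*4/(2 + 16))/9 = (G - 8*4/18)/9 = (G - 8*4*1/18)/9 = (G - 16/9)/9 = (-16/9 + G)/9 = -16/81 + G/9)
z(F) = -23/159 + 81*F/65 (z(F) = -23/159 + F/(-16/81 + (⅑)*9) = -23*1/159 + F/(-16/81 + 1) = -23/159 + F/(65/81) = -23/159 + F*(81/65) = -23/159 + 81*F/65)
1/z(y) = 1/(-23/159 + (81/65)*117) = 1/(-23/159 + 729/5) = 1/(115796/795) = 795/115796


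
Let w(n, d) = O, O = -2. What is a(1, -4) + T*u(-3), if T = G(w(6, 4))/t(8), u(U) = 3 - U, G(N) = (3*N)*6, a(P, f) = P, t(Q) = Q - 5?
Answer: -71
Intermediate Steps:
t(Q) = -5 + Q
w(n, d) = -2
G(N) = 18*N
T = -12 (T = (18*(-2))/(-5 + 8) = -36/3 = -36*⅓ = -12)
a(1, -4) + T*u(-3) = 1 - 12*(3 - 1*(-3)) = 1 - 12*(3 + 3) = 1 - 12*6 = 1 - 72 = -71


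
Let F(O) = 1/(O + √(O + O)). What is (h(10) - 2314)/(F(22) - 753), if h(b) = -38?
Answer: 779212896/249450829 - 4704*√11/249450829 ≈ 3.1236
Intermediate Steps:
F(O) = 1/(O + √2*√O) (F(O) = 1/(O + √(2*O)) = 1/(O + √2*√O))
(h(10) - 2314)/(F(22) - 753) = (-38 - 2314)/(1/(22 + √2*√22) - 753) = -2352/(1/(22 + 2*√11) - 753) = -2352/(-753 + 1/(22 + 2*√11))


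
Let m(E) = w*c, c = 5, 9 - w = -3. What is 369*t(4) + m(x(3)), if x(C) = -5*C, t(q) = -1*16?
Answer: -5844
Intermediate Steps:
w = 12 (w = 9 - 1*(-3) = 9 + 3 = 12)
t(q) = -16
m(E) = 60 (m(E) = 12*5 = 60)
369*t(4) + m(x(3)) = 369*(-16) + 60 = -5904 + 60 = -5844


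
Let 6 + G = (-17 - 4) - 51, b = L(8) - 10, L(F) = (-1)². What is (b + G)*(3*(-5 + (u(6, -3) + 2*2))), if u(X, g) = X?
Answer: -1305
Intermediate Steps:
L(F) = 1
b = -9 (b = 1 - 10 = -9)
G = -78 (G = -6 + ((-17 - 4) - 51) = -6 + (-21 - 51) = -6 - 72 = -78)
(b + G)*(3*(-5 + (u(6, -3) + 2*2))) = (-9 - 78)*(3*(-5 + (6 + 2*2))) = -261*(-5 + (6 + 4)) = -261*(-5 + 10) = -261*5 = -87*15 = -1305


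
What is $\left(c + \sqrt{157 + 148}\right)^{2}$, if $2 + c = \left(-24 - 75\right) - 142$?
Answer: $\left(243 - \sqrt{305}\right)^{2} \approx 50866.0$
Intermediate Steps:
$c = -243$ ($c = -2 - 241 = -243$)
$\left(c + \sqrt{157 + 148}\right)^{2} = \left(-243 + \sqrt{157 + 148}\right)^{2} = \left(-243 + \sqrt{305}\right)^{2}$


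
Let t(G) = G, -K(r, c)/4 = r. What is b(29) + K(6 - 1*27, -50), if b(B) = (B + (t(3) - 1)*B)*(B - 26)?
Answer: 345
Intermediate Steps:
K(r, c) = -4*r
b(B) = 3*B*(-26 + B) (b(B) = (B + (3 - 1)*B)*(B - 26) = (B + 2*B)*(-26 + B) = (3*B)*(-26 + B) = 3*B*(-26 + B))
b(29) + K(6 - 1*27, -50) = 3*29*(-26 + 29) - 4*(6 - 1*27) = 3*29*3 - 4*(6 - 27) = 261 - 4*(-21) = 261 + 84 = 345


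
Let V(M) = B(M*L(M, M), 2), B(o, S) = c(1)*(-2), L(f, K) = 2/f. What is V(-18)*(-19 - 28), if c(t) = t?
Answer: 94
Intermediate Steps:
B(o, S) = -2 (B(o, S) = 1*(-2) = -2)
V(M) = -2
V(-18)*(-19 - 28) = -2*(-19 - 28) = -2*(-47) = 94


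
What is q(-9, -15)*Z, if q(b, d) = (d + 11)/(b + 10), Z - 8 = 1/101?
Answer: -3236/101 ≈ -32.040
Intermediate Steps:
Z = 809/101 (Z = 8 + 1/101 = 809/101 ≈ 8.0099)
q(b, d) = (11 + d)/(10 + b)
q(-9, -15)*Z = ((11 - 15)/(10 - 9))*(809/101) = (-4/1)*(809/101) = (1*(-4))*(809/101) = -4*809/101 = -3236/101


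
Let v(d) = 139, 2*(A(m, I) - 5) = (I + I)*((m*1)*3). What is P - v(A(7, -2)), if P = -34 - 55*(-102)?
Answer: 5437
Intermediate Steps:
A(m, I) = 5 + 3*I*m (A(m, I) = 5 + ((I + I)*((m*1)*3))/2 = 5 + ((2*I)*(m*3))/2 = 5 + ((2*I)*(3*m))/2 = 5 + (6*I*m)/2 = 5 + 3*I*m)
P = 5576 (P = -34 + 5610 = 5576)
P - v(A(7, -2)) = 5576 - 1*139 = 5576 - 139 = 5437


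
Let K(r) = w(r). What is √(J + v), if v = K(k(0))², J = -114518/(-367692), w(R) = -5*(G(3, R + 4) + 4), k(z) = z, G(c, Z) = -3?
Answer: √855510631014/183846 ≈ 5.0311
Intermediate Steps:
w(R) = -5 (w(R) = -5*(-3 + 4) = -5*1 = -5)
K(r) = -5
J = 57259/183846 (J = -114518*(-1/367692) = 57259/183846 ≈ 0.31145)
v = 25 (v = (-5)² = 25)
√(J + v) = √(57259/183846 + 25) = √(4653409/183846) = √855510631014/183846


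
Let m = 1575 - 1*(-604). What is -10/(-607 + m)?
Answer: -5/786 ≈ -0.0063613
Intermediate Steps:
m = 2179 (m = 1575 + 604 = 2179)
-10/(-607 + m) = -10/(-607 + 2179) = -10/1572 = -10*1/1572 = -5/786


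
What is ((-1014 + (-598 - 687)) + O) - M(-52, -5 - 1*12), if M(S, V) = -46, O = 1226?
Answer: -1027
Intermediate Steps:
((-1014 + (-598 - 687)) + O) - M(-52, -5 - 1*12) = ((-1014 + (-598 - 687)) + 1226) - 1*(-46) = ((-1014 - 1285) + 1226) + 46 = (-2299 + 1226) + 46 = -1073 + 46 = -1027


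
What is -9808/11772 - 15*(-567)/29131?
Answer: -46398997/85732533 ≈ -0.54121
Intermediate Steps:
-9808/11772 - 15*(-567)/29131 = -9808*1/11772 + 8505*(1/29131) = -2452/2943 + 8505/29131 = -46398997/85732533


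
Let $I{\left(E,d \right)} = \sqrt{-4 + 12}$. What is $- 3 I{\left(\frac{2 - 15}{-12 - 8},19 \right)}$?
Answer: $- 6 \sqrt{2} \approx -8.4853$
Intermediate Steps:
$I{\left(E,d \right)} = 2 \sqrt{2}$ ($I{\left(E,d \right)} = \sqrt{8} = 2 \sqrt{2}$)
$- 3 I{\left(\frac{2 - 15}{-12 - 8},19 \right)} = - 3 \cdot 2 \sqrt{2} = - 6 \sqrt{2}$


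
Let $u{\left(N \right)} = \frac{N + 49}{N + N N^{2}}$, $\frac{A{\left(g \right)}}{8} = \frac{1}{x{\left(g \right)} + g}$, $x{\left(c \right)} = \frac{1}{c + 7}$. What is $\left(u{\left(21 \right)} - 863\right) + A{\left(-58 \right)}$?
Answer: $- \frac{1693303780}{1961817} \approx -863.13$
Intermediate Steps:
$x{\left(c \right)} = \frac{1}{7 + c}$
$A{\left(g \right)} = \frac{8}{g + \frac{1}{7 + g}}$ ($A{\left(g \right)} = \frac{8}{\frac{1}{7 + g} + g} = \frac{8}{g + \frac{1}{7 + g}}$)
$u{\left(N \right)} = \frac{49 + N}{N + N^{3}}$
$\left(u{\left(21 \right)} - 863\right) + A{\left(-58 \right)} = \left(\frac{49 + 21}{21 + 21^{3}} - 863\right) + \frac{8 \left(7 - 58\right)}{1 - 58 \left(7 - 58\right)} = \left(\frac{1}{21 + 9261} \cdot 70 - 863\right) + 8 \frac{1}{1 - -2958} \left(-51\right) = \left(\frac{1}{9282} \cdot 70 - 863\right) + 8 \frac{1}{1 + 2958} \left(-51\right) = \left(\frac{1}{9282} \cdot 70 - 863\right) + 8 \cdot \frac{1}{2959} \left(-51\right) = \left(\frac{5}{663} - 863\right) + 8 \cdot \frac{1}{2959} \left(-51\right) = - \frac{572164}{663} - \frac{408}{2959} = - \frac{1693303780}{1961817}$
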